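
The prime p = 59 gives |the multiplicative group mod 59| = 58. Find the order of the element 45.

The order of 45 must divide p − 1 = 58 = 2 · 29.
Divisors: 1, 2, 29, 58.
Check each in increasing order: 45^1 ≡ 45;  45^2 ≡ 19;  45^29 ≡ 1.
Smallest exponent giving 1 is 29.

29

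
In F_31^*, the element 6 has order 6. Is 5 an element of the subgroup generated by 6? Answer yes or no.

yes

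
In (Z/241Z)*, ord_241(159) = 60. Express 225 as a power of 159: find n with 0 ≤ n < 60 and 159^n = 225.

40

Baby-step giant-step with m = ceil(sqrt(60)) = 8.
Baby table (159^j mod 241 for j=0..7):
  0:1  1:159  2:217  3:40  4:94  5:4  6:154  7:145
Giant step factor: 159^(-8) ≡ 119 (mod 241).
Scan 225·119^i mod 241 for i = 0, 1, …:
  i=0: 225   i=1: 24   i=2: 205   i=3: 54
  i=4: 160   i=5: 1
Match at i=5, j=0: n = 5·8 + 0 = 40.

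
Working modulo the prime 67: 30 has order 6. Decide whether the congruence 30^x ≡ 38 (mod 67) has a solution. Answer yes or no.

38 ∈ ⟨30⟩ iff 38^6 ≡ 1 (mod 67), since |⟨30⟩| = 6.
38^6 mod 67 = 1.
Since 1 = 1, 38 lies in the subgroup.

yes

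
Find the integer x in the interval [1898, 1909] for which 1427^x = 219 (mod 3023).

Compute 1427^1898 mod 3023 = 61, then multiply by 1427 repeatedly:
  1427^1898=61  1427^1899=2403  1427^1900=999  1427^1901=1740  1427^1902=1097
  1427^1903=2528  1427^1904=1017  1427^1905=219
Found 219 at exponent 1905.

1905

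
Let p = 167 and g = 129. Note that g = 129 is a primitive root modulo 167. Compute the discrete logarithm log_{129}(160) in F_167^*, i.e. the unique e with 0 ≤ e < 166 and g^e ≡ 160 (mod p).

Baby-step giant-step with m = ceil(sqrt(166)) = 13.
Baby table (129^j mod 167 for j=0..12):
  0:1  1:129  2:108  3:71  4:141  5:153  6:31  7:158
  8:8  9:30  10:29  11:67  12:126
Giant step factor: 129^(-13) ≡ 82 (mod 167).
Scan 160·82^i mod 167 for i = 0, 1, …:
  i=0: 160   i=1: 94   i=2: 26   i=3: 128
  i=4: 142   i=5: 121   i=6: 69   i=7: 147
  i=8: 30
Match at i=8, j=9: e = 8·13 + 9 = 113.

113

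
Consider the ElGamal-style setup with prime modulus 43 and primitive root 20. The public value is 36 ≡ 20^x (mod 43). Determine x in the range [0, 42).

14

Baby-step giant-step with m = ceil(sqrt(42)) = 7.
Baby table (20^j mod 43 for j=0..6):
  0:1  1:20  2:13  3:2  4:40  5:26  6:4
Giant step factor: 20^(-7) ≡ 7 (mod 43).
Scan 36·7^i mod 43 for i = 0, 1, …:
  i=0: 36   i=1: 37   i=2: 1
Match at i=2, j=0: x = 2·7 + 0 = 14.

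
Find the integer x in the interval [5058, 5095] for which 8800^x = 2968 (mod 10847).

Compute 8800^5058 mod 10847 = 4789, then multiply by 8800 repeatedly:
  8800^5058=4789  8800^5059=2605  8800^5060=4289  8800^5061=6487  8800^5062=8686
  8800^5063=8838  8800^5064=1410  8800^5065=9879  8800^5066=7342  8800^5067=4868
  8800^5068=3597  8800^5069=2054  8800^5070=4098  8800^5071=6972  8800^5072=2968
Found 2968 at exponent 5072.

5072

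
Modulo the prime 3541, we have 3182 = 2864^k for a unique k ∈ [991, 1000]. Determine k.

997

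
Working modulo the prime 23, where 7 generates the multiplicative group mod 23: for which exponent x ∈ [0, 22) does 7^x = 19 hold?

Successive powers of 7 modulo 23:
  7^0=1  7^1=7  7^2=3  7^3=21  7^4=9  7^5=17
  7^6=4  7^7=5  7^8=12  7^9=15  7^10=13  7^11=22
  7^12=16  7^13=20  7^14=2  7^15=14  7^16=6  7^17=19
So 7^17 ≡ 19 (mod 23), giving x = 17.

17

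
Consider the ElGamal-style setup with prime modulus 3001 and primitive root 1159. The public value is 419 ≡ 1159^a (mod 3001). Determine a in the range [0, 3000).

Baby-step giant-step with m = ceil(sqrt(3000)) = 55.
Baby table (1159^j mod 3001 for j=0..54):
  0:1  1:1159  2:1834  3:898  4:2436  5:2384  6:2136  7:2800
  8:1119  9:489  10:2563  11:2528  12:976  13:2808  14:1388  15:156
  16:744  17:1009  18:2042  19:1890  20:2781  21:105  22:1655  23:506
  24:1259  25:695  26:1237  27:2206  28:2903  29:456  30:328  31:2026
  32:1352  33:446  34:742  35:1692  36:1375  37:94  38:910  39:1339
  40:384  41:908  42:2022  43:2718  44:2113  45:151  46:951  47:842
  48:553  49:1714  50:2865  51:1429  52:2660  53:913  54:1815
Giant step factor: 1159^(-55) ≡ 2199 (mod 3001).
Scan 419·2199^i mod 3001 for i = 0, 1, …:
  i=0: 419   i=1: 74   i=2: 672   i=3: 1236
  i=4: 2059   i=5: 2233   i=6: 731   i=7: 1934
  i=8: 449   i=9: 22     …   i=19: 1122
  i=20: 456
Match at i=20, j=29: a = 20·55 + 29 = 1129.

1129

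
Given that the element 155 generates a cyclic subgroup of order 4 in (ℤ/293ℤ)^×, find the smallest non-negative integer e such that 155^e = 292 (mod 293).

2

Successive powers of 155 modulo 293:
  155^0=1  155^1=155  155^2=292
So 155^2 ≡ 292 (mod 293), giving e = 2.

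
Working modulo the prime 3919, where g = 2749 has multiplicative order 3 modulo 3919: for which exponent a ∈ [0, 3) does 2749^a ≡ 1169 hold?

2

Successive powers of 2749 modulo 3919:
  2749^0=1  2749^1=2749  2749^2=1169
So 2749^2 ≡ 1169 (mod 3919), giving a = 2.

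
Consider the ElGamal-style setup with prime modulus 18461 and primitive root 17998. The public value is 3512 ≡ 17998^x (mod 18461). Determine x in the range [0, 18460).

14680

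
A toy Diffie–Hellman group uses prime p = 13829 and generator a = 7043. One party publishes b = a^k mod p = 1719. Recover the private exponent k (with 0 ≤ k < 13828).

4992

Baby-step giant-step with m = ceil(sqrt(13828)) = 118.
Baby table (7043^j mod 13829 for j=0..117):
  0:1  1:7043  2:13055  3:11173  4:4429  5:9052  6:1546  7:5055
  8:6519  9:1037  10:1879  11:13273  12:11528  13:1645  14:10862  15:12867
  16:844  17:11651  18:10536  19:12463  20:4246  21:6280  22:4898  23:7088
  24:11923  25:4001  26:9370  27:922  28:7845  29:5480  30:12730  31:3983
  32:7057  33:1025  34:337  35:8732  36:1913  37:3813  38:12870  39:8144
  40:9329  41:2568  42:11921  43:3744  44:10918  45:6234  46:12816  47:1205
  48:9638  49:7702  50:7848  51:12780  52:10408  53:9844  54:6515  55:523
  56:4975  57:10068  58:7641  59:6924  60:4678  61:6476  62:2426  63:7503
  64:3020  65:858  66:13450  67:13529  68:2937  69:10936  70:8547  71:12713
  72:8713  73:6386  74:4690  75:8018  76:6967  77:3289  78:852  79:12679
  80:4344  81:5044  82:12020  83:9551  84:3437  85:6041  86:8759  87:12297
  88:10573  89:10303  90:3266  91:4811  92:2823  93:10116  94:13809  95:11259
  96:1651  97:11633  98:8223  99:12566  100:10567  101:9532  102:7910  103:6918
  104:3907  105:11120  106:4533  107:8587  108:4024  109:5411  110:10778  111:2073
  112:10544  113:13491  114:11883  115:12690  116:12672  117:10359
Giant step factor: 7043^(-118) ≡ 1992 (mod 13829).
Scan 1719·1992^i mod 13829 for i = 0, 1, …:
  i=0: 1719   i=1: 8485   i=2: 3082   i=3: 13097
  i=4: 7730   i=5: 6483   i=6: 11679   i=7: 4190
  i=8: 7593   i=9: 10159     …   i=41: 3243
  i=42: 1913
Match at i=42, j=36: k = 42·118 + 36 = 4992.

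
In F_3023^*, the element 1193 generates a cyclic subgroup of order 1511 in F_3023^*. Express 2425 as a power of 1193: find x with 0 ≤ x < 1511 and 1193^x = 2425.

Baby-step giant-step with m = ceil(sqrt(1511)) = 39.
Baby table (1193^j mod 3023 for j=0..38):
  0:1  1:1193  2:2439  3:1601  4:2480  5:2146  6:2720  7:1281
  8:1618  9:1600  10:1287  11:2730  12:1119  13:1824  14:2495  15:1903
  16:6  17:1112  18:2542  19:537  20:2788  21:784  22:1205  23:1640
  24:639  25:531  26:1676  27:1265  28:668  29:1875  30:2878  31:2349
  32:36  33:626  34:137  35:199  36:1613  37:1681  38:1184
Giant step factor: 1193^(-39) ≡ 1239 (mod 3023).
Scan 2425·1239^i mod 3023 for i = 0, 1, …:
  i=0: 2425   i=1: 2736   i=2: 1121   i=3: 1362
  i=4: 684   i=5: 1036   i=6: 1852   i=7: 171
  i=8: 259   i=9: 463     …   i=36: 2899
  i=37: 537
Match at i=37, j=19: x = 37·39 + 19 = 1462.

1462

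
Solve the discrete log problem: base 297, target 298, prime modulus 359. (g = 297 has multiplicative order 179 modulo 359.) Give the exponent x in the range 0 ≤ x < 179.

Baby-step giant-step with m = ceil(sqrt(179)) = 14.
Baby table (297^j mod 359 for j=0..13):
  0:1  1:297  2:254  3:48  4:255  5:345  6:150  7:34
  8:46  9:20  10:196  11:54  12:242  13:74
Giant step factor: 297^(-14) ≡ 50 (mod 359).
Scan 298·50^i mod 359 for i = 0, 1, …:
  i=0: 298   i=1: 181   i=2: 75   i=3: 160
  i=4: 102   i=5: 74
Match at i=5, j=13: x = 5·14 + 13 = 83.

83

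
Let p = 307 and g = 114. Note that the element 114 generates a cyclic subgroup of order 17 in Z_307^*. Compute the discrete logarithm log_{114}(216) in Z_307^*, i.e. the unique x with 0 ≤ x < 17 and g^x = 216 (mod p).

6

Successive powers of 114 modulo 307:
  114^0=1  114^1=114  114^2=102  114^3=269  114^4=273  114^5=115
  114^6=216
So 114^6 ≡ 216 (mod 307), giving x = 6.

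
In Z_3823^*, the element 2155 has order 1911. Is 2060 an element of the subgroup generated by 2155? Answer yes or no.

no

2060 ∈ ⟨2155⟩ iff 2060^1911 ≡ 1 (mod 3823), since |⟨2155⟩| = 1911.
2060^1911 mod 3823 = 3822.
Since 3822 ≠ 1, 2060 does not lie in the subgroup.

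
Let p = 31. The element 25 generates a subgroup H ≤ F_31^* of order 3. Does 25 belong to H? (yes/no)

25 ∈ ⟨25⟩ iff 25^3 ≡ 1 (mod 31), since |⟨25⟩| = 3.
25^3 mod 31 = 1.
Since 1 = 1, 25 lies in the subgroup.

yes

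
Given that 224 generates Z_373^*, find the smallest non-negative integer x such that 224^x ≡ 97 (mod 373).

363

Baby-step giant-step with m = ceil(sqrt(372)) = 20.
Baby table (224^j mod 373 for j=0..19):
  0:1  1:224  2:194  3:188  4:336  5:291  6:282  7:131
  8:250  9:50  10:10  11:2  12:75  13:15  14:3  15:299
  16:209  17:191  18:262  19:127
Giant step factor: 224^(-20) ≡ 235 (mod 373).
Scan 97·235^i mod 373 for i = 0, 1, …:
  i=0: 97   i=1: 42   i=2: 172   i=3: 136
  i=4: 255   i=5: 245   i=6: 133   i=7: 296
  i=8: 182   i=9: 248     …   i=17: 150
  i=18: 188
Match at i=18, j=3: x = 18·20 + 3 = 363.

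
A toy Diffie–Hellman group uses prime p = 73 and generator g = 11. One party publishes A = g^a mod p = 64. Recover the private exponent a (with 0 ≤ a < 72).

Baby-step giant-step with m = ceil(sqrt(72)) = 9.
Baby table (11^j mod 73 for j=0..8):
  0:1  1:11  2:48  3:17  4:41  5:13  6:70  7:40
  8:2
Giant step factor: 11^(-9) ≡ 10 (mod 73).
Scan 64·10^i mod 73 for i = 0, 1, …:
  i=0: 64   i=1: 56   i=2: 49   i=3: 52
  i=4: 9   i=5: 17
Match at i=5, j=3: a = 5·9 + 3 = 48.

48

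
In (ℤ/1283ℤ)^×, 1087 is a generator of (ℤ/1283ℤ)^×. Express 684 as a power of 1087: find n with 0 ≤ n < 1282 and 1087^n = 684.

618

Baby-step giant-step with m = ceil(sqrt(1282)) = 36.
Baby table (1087^j mod 1283 for j=0..35):
  0:1  1:1087  2:1209  3:391  4:344  5:575  6:204  7:1072
  8:300  9:218  10:894  11:547  12:560  13:578  14:899  15:850
  16:190  17:1250  18:53  19:1159  20:1210  21:195  22:270  23:966
  24:548  25:364  26:504  27:7  28:1194  29:765  30:171  31:1125
  32:176  33:145  34:1089  35:817
Giant step factor: 1087^(-36) ≡ 132 (mod 1283).
Scan 684·132^i mod 1283 for i = 0, 1, …:
  i=0: 684   i=1: 478   i=2: 229   i=3: 719
  i=4: 1249   i=5: 644   i=6: 330   i=7: 1221
  i=8: 797   i=9: 1281     …   i=16: 818
  i=17: 204
Match at i=17, j=6: n = 17·36 + 6 = 618.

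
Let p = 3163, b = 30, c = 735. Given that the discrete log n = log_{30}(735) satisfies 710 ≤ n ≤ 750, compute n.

730

Compute 30^710 mod 3163 = 530, then multiply by 30 repeatedly:
  30^710=530  30^711=85  30^712=2550  30^713=588  30^714=1825
  30^715=979  30^716=903  30^717=1786  30^718=2972  30^719=596
  30^720=2065  30^721=1853  30^722=1819  30^723=799  30^724=1829
  30^725=1099  30^726=1340  30^727=2244  30^728=897  30^729=1606
  30^730=735
Found 735 at exponent 730.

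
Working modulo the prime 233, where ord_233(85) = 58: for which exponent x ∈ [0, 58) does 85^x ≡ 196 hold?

55

Baby-step giant-step with m = ceil(sqrt(58)) = 8.
Baby table (85^j mod 233 for j=0..7):
  0:1  1:85  2:2  3:170  4:4  5:107  6:8  7:214
Giant step factor: 85^(-8) ≡ 102 (mod 233).
Scan 196·102^i mod 233 for i = 0, 1, …:
  i=0: 196   i=1: 187   i=2: 201   i=3: 231
  i=4: 29   i=5: 162   i=6: 214
Match at i=6, j=7: x = 6·8 + 7 = 55.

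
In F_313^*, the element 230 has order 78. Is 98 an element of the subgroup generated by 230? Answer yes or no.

98 ∈ ⟨230⟩ iff 98^78 ≡ 1 (mod 313), since |⟨230⟩| = 78.
98^78 mod 313 = 1.
Since 1 = 1, 98 lies in the subgroup.

yes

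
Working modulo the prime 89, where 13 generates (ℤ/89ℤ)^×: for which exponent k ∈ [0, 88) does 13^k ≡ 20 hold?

Baby-step giant-step with m = ceil(sqrt(88)) = 10.
Baby table (13^j mod 89 for j=0..9):
  0:1  1:13  2:80  3:61  4:81  5:74  6:72  7:46
  8:64  9:31
Giant step factor: 13^(-10) ≡ 36 (mod 89).
Scan 20·36^i mod 89 for i = 0, 1, …:
  i=0: 20   i=1: 8   i=2: 21   i=3: 44
  i=4: 71   i=5: 64
Match at i=5, j=8: k = 5·10 + 8 = 58.

58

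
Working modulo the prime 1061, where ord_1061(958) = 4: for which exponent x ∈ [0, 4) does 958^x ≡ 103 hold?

Successive powers of 958 modulo 1061:
  958^0=1  958^1=958  958^2=1060  958^3=103
So 958^3 ≡ 103 (mod 1061), giving x = 3.

3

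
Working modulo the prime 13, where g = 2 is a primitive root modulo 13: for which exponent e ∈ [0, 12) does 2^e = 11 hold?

7

Successive powers of 2 modulo 13:
  2^0=1  2^1=2  2^2=4  2^3=8  2^4=3  2^5=6
  2^6=12  2^7=11
So 2^7 ≡ 11 (mod 13), giving e = 7.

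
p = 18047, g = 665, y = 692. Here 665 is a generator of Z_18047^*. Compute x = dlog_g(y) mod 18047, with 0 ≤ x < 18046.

3174

Baby-step giant-step with m = ceil(sqrt(18046)) = 135.
Baby table (665^j mod 18047 for j=0..134):
  0:1  1:665  2:9097  3:3760  4:9914  5:5655  6:6799  7:9585
  8:3434  9:9688  10:17788  11:8235  12:8034  13:698  14:12995  15:15209
  16:7665  17:7971  18:12944  19:17388  20:12940  21:14728  22:12646  23:17735
  24:9084  25:13162  26:17982  27:10916  28:4246  29:8258  30:5282  31:11412
  32:9240  33:8620  34:11401  35:1925  36:16835  37:6135  38:1153  39:8771
  40:3534  41:4000  42:7091  43:5248  44:6849  45:6741  46:7109  47:17218
  48:8172  49:2233  50:5091  51:10726  52:4225  53:12340  54:12762  55:4640
  56:17610  57:16194  58:12998  59:17204  60:16909  61:1204  62:6592  63:16306
  64:15290  65:7389  66:4901  67:10705  68:8307  69:1773  70:5990  71:13010
  72:7137  73:17791  74:10230  75:17278  76:11978  77:6643  78:14127  79:10015
  80:632  81:5199  82:10358  83:12163  84:3339  85:654  86:1782  87:11975
  88:4648  89:4883  90:16782  91:6984  92:6281  93:8008  94:1455  95:11084
  96:7684  97:2559  98:5317  99:16640  100:2789  101:13891  102:15498  103:1333
  104:2142  105:16764  106:13061  107:4958  108:12516  109:3473  110:17576  111:11631
  112:10499  113:15693  114:4679  115:7451  116:10037  117:15262  118:6816  119:2843
  120:13707  121:1420  122:5856  123:14135  124:15335  125:1220  126:17232  127:17482
  128:3262  129:3590  130:5146  131:11207  132:17291  133:2576  134:16622
Giant step factor: 665^(-135) ≡ 12948 (mod 18047).
Scan 692·12948^i mod 18047 for i = 0, 1, …:
  i=0: 692   i=1: 8704   i=2: 13924   i=3: 16469
  i=4: 15307   i=5: 2882   i=6: 12987   i=7: 11777
  i=8: 9493   i=9: 15294     …   i=22: 481
  i=23: 1773
Match at i=23, j=69: x = 23·135 + 69 = 3174.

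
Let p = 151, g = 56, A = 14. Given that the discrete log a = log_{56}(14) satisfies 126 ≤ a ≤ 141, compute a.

Compute 56^126 mod 151 = 20, then multiply by 56 repeatedly:
  56^126=20  56^127=63  56^128=55  56^129=60  56^130=38
  56^131=14
Found 14 at exponent 131.

131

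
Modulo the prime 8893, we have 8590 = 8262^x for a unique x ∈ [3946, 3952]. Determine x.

Compute 8262^3946 mod 8893 = 5611, then multiply by 8262 repeatedly:
  8262^3946=5611  8262^3947=7766  8262^3948=8590
Found 8590 at exponent 3948.

3948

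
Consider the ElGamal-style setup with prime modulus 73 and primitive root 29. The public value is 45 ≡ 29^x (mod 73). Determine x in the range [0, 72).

23

Successive powers of 29 modulo 73:
  29^0=1  29^1=29  29^2=38  29^3=7  29^4=57  29^5=47
  29^6=49  29^7=34  29^8=37  29^9=51  29^10=19  29^11=40
  29^12=65  29^13=60  29^14=61  29^15=17  29^16=55  29^17=62
  29^18=46  29^19=20  29^20=69  29^21=30  29^22=67  29^23=45
So 29^23 ≡ 45 (mod 73), giving x = 23.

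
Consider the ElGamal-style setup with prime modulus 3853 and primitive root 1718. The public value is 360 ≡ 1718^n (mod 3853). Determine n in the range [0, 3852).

234

Baby-step giant-step with m = ceil(sqrt(3852)) = 63.
Baby table (1718^j mod 3853 for j=0..62):
  0:1  1:1718  2:126  3:700  4:464  5:3434  6:669  7:1148
  8:3381  9:2087  10:2176  11:958  12:613  13:1265  14:178  15:1417
  16:3163  17:1304  18:1679  19:2478  20:3492  21:135  22:750  23:1598
  24:2028  25:992  26:1230  27:1696  28:860  29:1781  30:476  31:932
  32:2181  33:1842  34:1243  35:912  36:2498  37:3175  38:2655  39:3191
  40:3172  41:1354  42:2813  43:1072  44:3815  45:217  46:2918  47:371
  48:1633  49:510  50:1549  51:2612  52:2524  53:1607  54:2078  55:2126
  56:3677  57:2019  58:942  59:96  60:3102  61:537  62:1699
Giant step factor: 1718^(-63) ≡ 1068 (mod 3853).
Scan 360·1068^i mod 3853 for i = 0, 1, …:
  i=0: 360   i=1: 3033   i=2: 2724   i=3: 217
Match at i=3, j=45: n = 3·63 + 45 = 234.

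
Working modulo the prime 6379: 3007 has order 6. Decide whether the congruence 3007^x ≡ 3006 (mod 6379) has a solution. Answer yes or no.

yes

⟨3007⟩ has order 6; its elements mod 6379 are {1, 3006, 3007, 3372, 3373, 6378}.
3006 is in this set.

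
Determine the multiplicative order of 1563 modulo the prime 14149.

The order of 1563 must divide p − 1 = 14148 = 2^2 · 3^3 · 131.
Divisors: 1, 2, 3, 4, 6, 9, 12, 18, 27, 36, 54, 108, 131, 262, 393, 524, 786, 1179, 1572, 2358, 3537, 4716, 7074, 14148.
Check each in increasing order: 1563^1 ≡ 1563;  1563^2 ≡ 9341;  1563^3 ≡ 12364;  1563^4 ≡ 11547;  1563^6 ≡ 2700;  1563^9 ≡ 5309;  1563^12 ≡ 3265;  1563^18 ≡ 673;  1563^27 ≡ 7409;  1563^36 ≡ 161;  1563^54 ≡ 9310;  1563^108 ≡ 13475;  1563^131 ≡ 3855;  1563^262 ≡ 4575;  1563^393 ≡ 6971;  1563^524 ≡ 4254;  1563^786 ≡ 7175;  1563^1179 ≡ 210;  1563^1572 ≡ 6563;  1563^2358 ≡ 1653;  1563^3537 ≡ 7554;  1563^4716 ≡ 1652;  1563^7074 ≡ 14148;  1563^14148 ≡ 1.
Smallest exponent giving 1 is 14148.

14148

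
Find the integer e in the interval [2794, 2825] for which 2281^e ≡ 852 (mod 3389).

Compute 2281^2794 mod 3389 = 2172, then multiply by 2281 repeatedly:
  2281^2794=2172  2281^2795=3003  2281^2796=674  2281^2797=2177  2281^2798=852
Found 852 at exponent 2798.

2798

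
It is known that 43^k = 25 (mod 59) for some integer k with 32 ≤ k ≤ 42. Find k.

Compute 43^32 mod 59 = 25, then multiply by 43 repeatedly:
  43^32=25
Found 25 at exponent 32.

32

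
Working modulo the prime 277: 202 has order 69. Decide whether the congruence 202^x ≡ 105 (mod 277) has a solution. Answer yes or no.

no

105 ∈ ⟨202⟩ iff 105^69 ≡ 1 (mod 277), since |⟨202⟩| = 69.
105^69 mod 277 = 60.
Since 60 ≠ 1, 105 does not lie in the subgroup.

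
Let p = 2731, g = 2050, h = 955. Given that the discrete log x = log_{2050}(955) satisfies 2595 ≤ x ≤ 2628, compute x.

2610

Compute 2050^2595 mod 2731 = 2473, then multiply by 2050 repeatedly:
  2050^2595=2473  2050^2596=914  2050^2597=234  2050^2598=1775  2050^2599=1058
  2050^2600=486  2050^2601=2216  2050^2602=1147  2050^2603=2690  2050^2604=611
  2050^2605=1752  2050^2606=335  2050^2607=1269  2050^2608=1538  2050^2609=1326
  2050^2610=955
Found 955 at exponent 2610.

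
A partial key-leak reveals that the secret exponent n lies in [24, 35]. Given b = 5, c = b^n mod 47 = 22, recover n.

25

Compute 5^24 mod 47 = 42, then multiply by 5 repeatedly:
  5^24=42  5^25=22
Found 22 at exponent 25.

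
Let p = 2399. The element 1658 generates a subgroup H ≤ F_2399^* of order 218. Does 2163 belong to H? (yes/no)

2163 ∈ ⟨1658⟩ iff 2163^218 ≡ 1 (mod 2399), since |⟨1658⟩| = 218.
2163^218 mod 2399 = 1.
Since 1 = 1, 2163 lies in the subgroup.

yes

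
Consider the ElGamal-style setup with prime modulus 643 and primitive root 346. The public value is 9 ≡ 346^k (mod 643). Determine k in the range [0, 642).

606

Baby-step giant-step with m = ceil(sqrt(642)) = 26.
Baby table (346^j mod 643 for j=0..25):
  0:1  1:346  2:118  3:319  4:421  5:348  6:167  7:555
  8:416  9:547  10:220  11:246  12:240  13:93  14:28  15:43
  16:89  17:573  18:214  19:99  20:175  21:108  22:74  23:527
  24:373  25:458
Giant step factor: 346^(-26) ≡ 51 (mod 643).
Scan 9·51^i mod 643 for i = 0, 1, …:
  i=0: 9   i=1: 459   i=2: 261   i=3: 451
  i=4: 496   i=5: 219   i=6: 238   i=7: 564
  i=8: 472   i=9: 281     …   i=22: 399
  i=23: 416
Match at i=23, j=8: k = 23·26 + 8 = 606.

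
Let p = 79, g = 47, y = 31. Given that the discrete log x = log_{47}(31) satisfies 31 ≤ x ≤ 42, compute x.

Compute 47^31 mod 79 = 39, then multiply by 47 repeatedly:
  47^31=39  47^32=16  47^33=41  47^34=31
Found 31 at exponent 34.

34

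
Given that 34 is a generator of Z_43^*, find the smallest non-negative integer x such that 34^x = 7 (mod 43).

Baby-step giant-step with m = ceil(sqrt(42)) = 7.
Baby table (34^j mod 43 for j=0..6):
  0:1  1:34  2:38  3:2  4:25  5:33  6:4
Giant step factor: 34^(-7) ≡ 37 (mod 43).
Scan 7·37^i mod 43 for i = 0, 1, …:
  i=0: 7   i=1: 1
Match at i=1, j=0: x = 1·7 + 0 = 7.

7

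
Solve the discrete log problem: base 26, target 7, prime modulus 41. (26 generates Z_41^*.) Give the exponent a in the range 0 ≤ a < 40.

Successive powers of 26 modulo 41:
  26^0=1  26^1=26  26^2=20  26^3=28  26^4=31  26^5=27
  26^6=5  26^7=7
So 26^7 ≡ 7 (mod 41), giving a = 7.

7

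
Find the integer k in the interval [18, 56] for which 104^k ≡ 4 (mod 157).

18

Compute 104^18 mod 157 = 4, then multiply by 104 repeatedly:
  104^18=4
Found 4 at exponent 18.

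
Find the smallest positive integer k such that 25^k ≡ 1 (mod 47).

The order of 25 must divide p − 1 = 46 = 2 · 23.
Divisors: 1, 2, 23, 46.
Check each in increasing order: 25^1 ≡ 25;  25^2 ≡ 14;  25^23 ≡ 1.
Smallest exponent giving 1 is 23.

23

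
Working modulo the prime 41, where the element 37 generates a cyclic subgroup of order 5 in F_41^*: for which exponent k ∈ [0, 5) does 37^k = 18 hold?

Successive powers of 37 modulo 41:
  37^0=1  37^1=37  37^2=16  37^3=18
So 37^3 ≡ 18 (mod 41), giving k = 3.

3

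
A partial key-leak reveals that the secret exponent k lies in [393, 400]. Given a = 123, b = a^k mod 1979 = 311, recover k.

395

Compute 123^393 mod 1979 = 1165, then multiply by 123 repeatedly:
  123^393=1165  123^394=807  123^395=311
Found 311 at exponent 395.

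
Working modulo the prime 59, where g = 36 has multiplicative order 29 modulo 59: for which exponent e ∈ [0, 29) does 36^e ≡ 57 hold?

Successive powers of 36 modulo 59:
  36^0=1  36^1=36  36^2=57
So 36^2 ≡ 57 (mod 59), giving e = 2.

2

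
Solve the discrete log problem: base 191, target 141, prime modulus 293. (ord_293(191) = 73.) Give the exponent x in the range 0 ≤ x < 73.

20

Baby-step giant-step with m = ceil(sqrt(73)) = 9.
Baby table (191^j mod 293 for j=0..8):
  0:1  1:191  2:149  3:38  4:226  5:95  6:272  7:91
  8:94
Giant step factor: 191^(-9) ≡ 123 (mod 293).
Scan 141·123^i mod 293 for i = 0, 1, …:
  i=0: 141   i=1: 56   i=2: 149
Match at i=2, j=2: x = 2·9 + 2 = 20.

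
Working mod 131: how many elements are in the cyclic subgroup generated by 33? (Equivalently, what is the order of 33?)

65

The order of 33 must divide p − 1 = 130 = 2 · 5 · 13.
Divisors: 1, 2, 5, 10, 13, 26, 65, 130.
Check each in increasing order: 33^1 ≡ 33;  33^2 ≡ 41;  33^5 ≡ 60;  33^10 ≡ 63;  33^13 ≡ 89;  33^26 ≡ 61;  33^65 ≡ 1.
Smallest exponent giving 1 is 65.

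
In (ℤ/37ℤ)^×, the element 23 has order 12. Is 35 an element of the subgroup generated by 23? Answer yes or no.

⟨23⟩ has order 12; its elements mod 37 are {1, 6, 8, 10, 11, 14, 23, 26, 27, 29, 31, 36}.
35 is not in this set.

no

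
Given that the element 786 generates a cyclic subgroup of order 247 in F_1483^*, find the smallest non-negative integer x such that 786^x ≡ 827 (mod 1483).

Baby-step giant-step with m = ceil(sqrt(247)) = 16.
Baby table (786^j mod 1483 for j=0..15):
  0:1  1:786  2:868  3:68  4:60  5:1187  6:175  7:1114
  8:634  9:36  10:119  11:105  12:965  13:677  14:1208  15:368
Giant step factor: 786^(-16) ≡ 1177 (mod 1483).
Scan 827·1177^i mod 1483 for i = 0, 1, …:
  i=0: 827   i=1: 531   i=2: 644   i=3: 175
Match at i=3, j=6: x = 3·16 + 6 = 54.

54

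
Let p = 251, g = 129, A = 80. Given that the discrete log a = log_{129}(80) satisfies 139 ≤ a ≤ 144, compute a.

140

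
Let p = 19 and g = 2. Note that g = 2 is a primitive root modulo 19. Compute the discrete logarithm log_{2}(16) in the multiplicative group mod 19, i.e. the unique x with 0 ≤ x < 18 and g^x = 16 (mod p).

4

Successive powers of 2 modulo 19:
  2^0=1  2^1=2  2^2=4  2^3=8  2^4=16
So 2^4 ≡ 16 (mod 19), giving x = 4.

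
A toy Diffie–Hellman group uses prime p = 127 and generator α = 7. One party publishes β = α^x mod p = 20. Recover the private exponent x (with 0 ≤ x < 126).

105

Baby-step giant-step with m = ceil(sqrt(126)) = 12.
Baby table (7^j mod 127 for j=0..11):
  0:1  1:7  2:49  3:89  4:115  5:43  6:47  7:75
  8:17  9:119  10:71  11:116
Giant step factor: 7^(-12) ≡ 94 (mod 127).
Scan 20·94^i mod 127 for i = 0, 1, …:
  i=0: 20   i=1: 102   i=2: 63   i=3: 80
  i=4: 27   i=5: 125   i=6: 66   i=7: 108
  i=8: 119
Match at i=8, j=9: x = 8·12 + 9 = 105.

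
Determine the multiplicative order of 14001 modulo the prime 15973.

The order of 14001 must divide p − 1 = 15972 = 2^2 · 3 · 11^3.
Divisors: 1, 2, 3, 4, 6, 11, 12, 22, 33, 44, 66, 121, 132, 242, 363, 484, 726, 1331, 1452, 2662, 3993, 5324, 7986, 15972.
Check each in increasing order: 14001^1 ≡ 14001;  14001^2 ≡ 7345;  14001^3 ≡ 3171;  14001^4 ≡ 8204;  14001^6 ≡ 8224;  14001^11 ≡ 9669;  14001^12 ≡ 4494;  14001^22 ≡ 15565;  14001^33 ≡ 379;  14001^44 ≡ 6734;  14001^66 ≡ 15857;  14001^121 ≡ 15606;  14001^132 ≡ 13456;  14001^242 ≡ 6905;  14001^363 ≡ 5572;  14001^484 ≡ 15593;  14001^726 ≡ 11645;  14001^1331 ≡ 4844;  14001^1452 ≡ 11228;  14001^2662 ≡ 15972;  14001^3993 ≡ 11129;  14001^5324 ≡ 1.
Smallest exponent giving 1 is 5324.

5324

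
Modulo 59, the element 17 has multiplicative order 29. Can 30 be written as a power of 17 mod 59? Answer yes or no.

no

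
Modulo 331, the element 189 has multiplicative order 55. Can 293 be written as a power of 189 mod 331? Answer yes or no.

293 ∈ ⟨189⟩ iff 293^55 ≡ 1 (mod 331), since |⟨189⟩| = 55.
293^55 mod 331 = 1.
Since 1 = 1, 293 lies in the subgroup.

yes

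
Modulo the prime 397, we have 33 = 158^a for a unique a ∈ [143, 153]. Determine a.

Compute 158^143 mod 397 = 41, then multiply by 158 repeatedly:
  158^143=41  158^144=126  158^145=58  158^146=33
Found 33 at exponent 146.

146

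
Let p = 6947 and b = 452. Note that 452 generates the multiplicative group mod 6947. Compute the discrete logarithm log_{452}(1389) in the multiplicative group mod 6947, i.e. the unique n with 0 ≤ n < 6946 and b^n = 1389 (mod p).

2055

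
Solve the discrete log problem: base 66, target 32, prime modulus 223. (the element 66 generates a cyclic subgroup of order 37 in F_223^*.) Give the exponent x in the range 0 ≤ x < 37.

Successive powers of 66 modulo 223:
  66^0=1  66^1=66  66^2=119  66^3=49  66^4=112  66^5=33
  66^6=171  66^7=136  66^8=56  66^9=128  66^10=197  66^11=68
  66^12=28  66^13=64  66^14=210  66^15=34  66^16=14  66^17=32
So 66^17 ≡ 32 (mod 223), giving x = 17.

17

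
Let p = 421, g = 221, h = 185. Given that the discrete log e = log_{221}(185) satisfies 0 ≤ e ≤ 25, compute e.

11

Compute 221^0 mod 421 = 1, then multiply by 221 repeatedly:
  221^0=1  221^1=221  221^2=5  221^3=263  221^4=25
  221^5=52  221^6=125  221^7=260  221^8=204  221^9=37
  221^10=178  221^11=185
Found 185 at exponent 11.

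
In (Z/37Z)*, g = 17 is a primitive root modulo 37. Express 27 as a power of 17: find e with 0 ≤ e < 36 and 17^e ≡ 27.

6

Successive powers of 17 modulo 37:
  17^0=1  17^1=17  17^2=30  17^3=29  17^4=12  17^5=19
  17^6=27
So 17^6 ≡ 27 (mod 37), giving e = 6.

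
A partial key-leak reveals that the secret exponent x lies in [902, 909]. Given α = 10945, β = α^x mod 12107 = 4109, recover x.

907

Compute 10945^902 mod 12107 = 8714, then multiply by 10945 repeatedly:
  10945^902=8714  10945^903=7891  10945^904=7764  10945^905=10054  10945^906=507
  10945^907=4109
Found 4109 at exponent 907.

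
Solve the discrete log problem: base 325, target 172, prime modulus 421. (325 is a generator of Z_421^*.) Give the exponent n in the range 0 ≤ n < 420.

9

Baby-step giant-step with m = ceil(sqrt(420)) = 21.
Baby table (325^j mod 421 for j=0..20):
  0:1  1:325  2:375  3:206  4:11  5:207  6:336  7:161
  8:121  9:172  10:328  11:87  12:68  13:208  14:240  15:115
  16:327  17:183  18:114  19:2  20:229
Giant step factor: 325^(-21) ≡ 151 (mod 421).
Scan 172·151^i mod 421 for i = 0, 1, …:
  i=0: 172
Match at i=0, j=9: n = 0·21 + 9 = 9.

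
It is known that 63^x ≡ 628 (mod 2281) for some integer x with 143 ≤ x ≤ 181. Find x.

155

Compute 63^143 mod 2281 = 703, then multiply by 63 repeatedly:
  63^143=703  63^144=950  63^145=544  63^146=57  63^147=1310
  63^148=414  63^149=991  63^150=846  63^151=835  63^152=142
  63^153=2103  63^154=191  63^155=628
Found 628 at exponent 155.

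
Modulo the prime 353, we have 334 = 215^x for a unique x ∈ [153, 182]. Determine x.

Compute 215^153 mod 353 = 107, then multiply by 215 repeatedly:
  215^153=107  215^154=60  215^155=192  215^156=332  215^157=74
  215^158=25  215^159=80  215^160=256  215^161=325  215^162=334
Found 334 at exponent 162.

162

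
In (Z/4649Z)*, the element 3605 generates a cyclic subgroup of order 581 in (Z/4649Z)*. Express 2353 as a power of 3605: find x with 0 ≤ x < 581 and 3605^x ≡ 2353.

523

Baby-step giant-step with m = ceil(sqrt(581)) = 25.
Baby table (3605^j mod 4649 for j=0..24):
  0:1  1:3605  2:2070  3:705  4:3171  5:4213  6:4231  7:4035
  8:4103  9:2846  10:4136  11:937  12:2711  13:957  14:427  15:516
  16:580  17:3499  18:1158  19:4437  20:2825  21:2815  22:3957  23:1853
  24:4101
Giant step factor: 3605^(-25) ≡ 261 (mod 4649).
Scan 2353·261^i mod 4649 for i = 0, 1, …:
  i=0: 2353   i=1: 465   i=2: 491   i=3: 2628
  i=4: 2505   i=5: 2945   i=6: 1560   i=7: 2697
  i=8: 1918   i=9: 3155     …   i=19: 2768
  i=20: 1853
Match at i=20, j=23: x = 20·25 + 23 = 523.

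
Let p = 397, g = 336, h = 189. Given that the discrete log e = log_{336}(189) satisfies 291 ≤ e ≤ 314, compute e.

305

Compute 336^291 mod 397 = 329, then multiply by 336 repeatedly:
  336^291=329  336^292=178  336^293=258  336^294=142  336^295=72
  336^296=372  336^297=334  336^298=270  336^299=204  336^300=260
  336^301=20  336^302=368  336^303=181  336^304=75  336^305=189
Found 189 at exponent 305.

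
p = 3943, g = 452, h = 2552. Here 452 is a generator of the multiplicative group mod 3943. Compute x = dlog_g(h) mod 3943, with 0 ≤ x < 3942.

149

Baby-step giant-step with m = ceil(sqrt(3942)) = 63.
Baby table (452^j mod 3943 for j=0..62):
  0:1  1:452  2:3211  3:348  4:3519  5:1559  6:2814  7:2282
  8:2341  9:1408  10:1593  11:2410  12:1052  13:2344  14:2764  15:3340
  16:3454  17:3723  18:3078  19:3320  20:2300  21:2591  22:61  23:3914
  24:2664  25:1513  26:1737  27:467  28:2105  29:1197  30:853  31:3085
  32:2541  33:1119  34:1084  35:1036  36:2998  37:2647  38:1715  39:2352
  40:2437  41:1427  42:2295  43:331  44:3721  45:2174  46:841  47:1604
  48:3439  49:886  50:2229  51:2043  52:774  53:2864  54:1224  55:1228
  56:3036  57:108  58:1500  59:3747  60:2097  61:1524  62:2766
Giant step factor: 452^(-63) ≡ 131 (mod 3943).
Scan 2552·131^i mod 3943 for i = 0, 1, …:
  i=0: 2552   i=1: 3100   i=2: 3914
Match at i=2, j=23: x = 2·63 + 23 = 149.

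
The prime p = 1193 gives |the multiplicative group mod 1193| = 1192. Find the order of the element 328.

596

The order of 328 must divide p − 1 = 1192 = 2^3 · 149.
Divisors: 1, 2, 4, 8, 149, 298, 596, 1192.
Check each in increasing order: 328^1 ≡ 328;  328^2 ≡ 214;  328^4 ≡ 462;  328^8 ≡ 1090;  328^149 ≡ 1007;  328^298 ≡ 1192;  328^596 ≡ 1.
Smallest exponent giving 1 is 596.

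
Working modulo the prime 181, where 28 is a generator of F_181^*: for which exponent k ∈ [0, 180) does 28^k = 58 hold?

Baby-step giant-step with m = ceil(sqrt(180)) = 14.
Baby table (28^j mod 181 for j=0..13):
  0:1  1:28  2:60  3:51  4:161  5:164  6:67  7:66
  8:38  9:159  10:108  11:128  12:145  13:78
Giant step factor: 28^(-14) ≡ 166 (mod 181).
Scan 58·166^i mod 181 for i = 0, 1, …:
  i=0: 58   i=1: 35   i=2: 18   i=3: 92
  i=4: 68   i=5: 66
Match at i=5, j=7: k = 5·14 + 7 = 77.

77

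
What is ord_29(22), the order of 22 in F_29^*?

The order of 22 must divide p − 1 = 28 = 2^2 · 7.
Divisors: 1, 2, 4, 7, 14, 28.
Check each in increasing order: 22^1 ≡ 22;  22^2 ≡ 20;  22^4 ≡ 23;  22^7 ≡ 28;  22^14 ≡ 1.
Smallest exponent giving 1 is 14.

14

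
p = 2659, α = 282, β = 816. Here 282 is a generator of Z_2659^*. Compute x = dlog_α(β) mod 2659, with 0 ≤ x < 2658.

1482

Baby-step giant-step with m = ceil(sqrt(2658)) = 52.
Baby table (282^j mod 2659 for j=0..51):
  0:1  1:282  2:2413  3:2421  4:2018  5:50  6:805  7:995
  8:1395  9:2517  10:2500  11:365  12:1888  13:616  14:877  15:27
  16:2296  17:1335  18:1551  19:1306  20:1350  21:463  22:275  23:439
  24:1484  25:1025  26:1878  27:455  28:678  29:2407  30:729  31:835
  32:1478  33:1992  34:695  35:1883  36:1865  37:2107  38:1217  39:183
  40:1085  41:185  42:1649  43:2352  44:1173  45:1070  46:1273  47:21
  48:604  49:152  50:320  51:2493
Giant step factor: 282^(-52) ≡ 2307 (mod 2659).
Scan 816·2307^i mod 2659 for i = 0, 1, …:
  i=0: 816   i=1: 2599   i=2: 2507   i=3: 324
  i=4: 289   i=5: 1973   i=6: 2162   i=7: 2109
  i=8: 2152   i=9: 311     …   i=27: 1581
  i=28: 1878
Match at i=28, j=26: x = 28·52 + 26 = 1482.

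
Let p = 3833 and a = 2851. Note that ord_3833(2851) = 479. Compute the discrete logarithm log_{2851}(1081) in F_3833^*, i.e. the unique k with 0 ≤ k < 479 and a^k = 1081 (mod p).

235

Baby-step giant-step with m = ceil(sqrt(479)) = 22.
Baby table (2851^j mod 3833 for j=0..21):
  0:1  1:2851  2:2241  3:3313  4:851  5:3745  6:2090  7:2108
  8:3597  9:1772  10:78  11:64  12:2313  13:1603  14:1217  15:802
  16:2034  17:3438  18:757  19:228  20:2251  21:1159
Giant step factor: 2851^(-22) ≡ 3046 (mod 3833).
Scan 1081·3046^i mod 3833 for i = 0, 1, …:
  i=0: 1081   i=1: 179   i=2: 948   i=3: 1359
  i=4: 3707   i=5: 3337   i=6: 3219   i=7: 260
  i=8: 2362   i=9: 111   i=10: 802
Match at i=10, j=15: k = 10·22 + 15 = 235.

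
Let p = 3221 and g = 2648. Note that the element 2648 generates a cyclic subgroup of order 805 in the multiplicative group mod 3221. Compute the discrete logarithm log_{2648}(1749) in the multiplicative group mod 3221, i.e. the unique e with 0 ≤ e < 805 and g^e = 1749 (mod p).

61

Baby-step giant-step with m = ceil(sqrt(805)) = 29.
Baby table (2648^j mod 3221 for j=0..28):
  0:1  1:2648  2:3008  3:2872  4:275  5:254  6:2624  7:655
  8:1542  9:2209  10:96  11:2970  12:2099  13:1927  14:632  15:1837
  16:666  17:1681  18:3087  19:2699  20:2774  21:1672  22:1802  23:1395
  24:2694  25:2418  26:2737  27:326  28:20
Giant step factor: 2648^(-29) ≡ 1563 (mod 3221).
Scan 1749·1563^i mod 3221 for i = 0, 1, …:
  i=0: 1749   i=1: 2279   i=2: 2872
Match at i=2, j=3: e = 2·29 + 3 = 61.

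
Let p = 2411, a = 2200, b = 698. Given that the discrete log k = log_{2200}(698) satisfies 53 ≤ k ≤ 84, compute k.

76

Compute 2200^53 mod 2411 = 963, then multiply by 2200 repeatedly:
  2200^53=963  2200^54=1742  2200^55=1321  2200^56=945  2200^57=718
  2200^58=395  2200^59=1040  2200^60=2372  2200^61=996  2200^62=2012
  2200^63=2215  2200^64=369  2200^65=1704  2200^66=2106  2200^67=1669
  2200^68=2258  2200^69=940  2200^70=1773  2200^71=2013  2200^72=2004
  2200^73=1492  2200^74=1029  2200^75=2282  2200^76=698
Found 698 at exponent 76.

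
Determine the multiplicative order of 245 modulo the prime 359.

The order of 245 must divide p − 1 = 358 = 2 · 179.
Divisors: 1, 2, 179, 358.
Check each in increasing order: 245^1 ≡ 245;  245^2 ≡ 72;  245^179 ≡ 1.
Smallest exponent giving 1 is 179.

179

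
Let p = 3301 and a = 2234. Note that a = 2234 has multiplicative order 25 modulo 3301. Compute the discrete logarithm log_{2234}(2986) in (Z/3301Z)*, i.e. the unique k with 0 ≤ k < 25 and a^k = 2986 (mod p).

Successive powers of 2234 modulo 3301:
  2234^0=1  2234^1=2234  2234^2=2945  2234^3=237  2234^4=1298  2234^5=1454
  2234^6=52  2234^7=633  2234^8=1294  2234^9=2421  2234^10=1476  2234^11=2986
So 2234^11 ≡ 2986 (mod 3301), giving k = 11.

11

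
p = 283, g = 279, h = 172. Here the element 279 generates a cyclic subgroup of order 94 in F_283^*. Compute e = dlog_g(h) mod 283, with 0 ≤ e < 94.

33

Baby-step giant-step with m = ceil(sqrt(94)) = 10.
Baby table (279^j mod 283 for j=0..9):
  0:1  1:279  2:16  3:219  4:256  5:108  6:134  7:30
  8:163  9:197
Giant step factor: 279^(-10) ≡ 116 (mod 283).
Scan 172·116^i mod 283 for i = 0, 1, …:
  i=0: 172   i=1: 142   i=2: 58   i=3: 219
Match at i=3, j=3: e = 3·10 + 3 = 33.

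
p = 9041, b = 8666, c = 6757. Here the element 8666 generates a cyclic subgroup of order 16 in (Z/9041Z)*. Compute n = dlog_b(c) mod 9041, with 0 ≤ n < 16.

Successive powers of 8666 modulo 9041:
  8666^0=1  8666^1=8666  8666^2=5010  8666^3=1778  8666^4=2284  8666^5=2395
  8666^6=5975  8666^7=1543  8666^8=9040  8666^9=375  8666^10=4031  8666^11=7263
  8666^12=6757
So 8666^12 ≡ 6757 (mod 9041), giving n = 12.

12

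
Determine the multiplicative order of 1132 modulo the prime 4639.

The order of 1132 must divide p − 1 = 4638 = 2 · 3 · 773.
Divisors: 1, 2, 3, 6, 773, 1546, 2319, 4638.
Check each in increasing order: 1132^1 ≡ 1132;  1132^2 ≡ 1060;  1132^3 ≡ 3058;  1132^6 ≡ 3779;  1132^773 ≡ 3279;  1132^1546 ≡ 3278;  1132^2319 ≡ 4638;  1132^4638 ≡ 1.
Smallest exponent giving 1 is 4638.

4638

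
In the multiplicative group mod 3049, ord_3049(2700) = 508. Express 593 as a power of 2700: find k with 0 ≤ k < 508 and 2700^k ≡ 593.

465

Baby-step giant-step with m = ceil(sqrt(508)) = 23.
Baby table (2700^j mod 3049 for j=0..22):
  0:1  1:2700  2:2890  3:609  4:889  5:737  6:1952  7:1728
  8:630  9:2707  10:447  11:2545  12:2103  13:862  14:1013  15:147
  16:530  17:1019  18:1102  19:2625  20:1624  21:338  22:949
Giant step factor: 2700^(-23) ≡ 2597 (mod 3049).
Scan 593·2597^i mod 3049 for i = 0, 1, …:
  i=0: 593   i=1: 276   i=2: 257   i=3: 2747
  i=4: 2348   i=5: 2805   i=6: 524   i=7: 974
  i=8: 1857   i=9: 2160     …   i=19: 1705
  i=20: 737
Match at i=20, j=5: k = 20·23 + 5 = 465.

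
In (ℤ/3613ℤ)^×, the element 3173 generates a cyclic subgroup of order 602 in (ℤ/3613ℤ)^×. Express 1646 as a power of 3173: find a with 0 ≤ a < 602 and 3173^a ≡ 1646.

Baby-step giant-step with m = ceil(sqrt(602)) = 25.
Baby table (3173^j mod 3613 for j=0..24):
  0:1  1:3173  2:2111  3:3314  4:1492  5:1086  6:2689  7:1904
  8:456  9:1688  10:1558  11:950  12:1108  13:235  14:1377  15:1104
  16:1995  17:159  18:2300  19:3253  20:3041  21:2383  22:2863  23:1217
  24:2857
Giant step factor: 3173^(-25) ≡ 1999 (mod 3613).
Scan 1646·1999^i mod 3613 for i = 0, 1, …:
  i=0: 1646   i=1: 2524   i=2: 1728   i=3: 244
  i=4: 1
Match at i=4, j=0: a = 4·25 + 0 = 100.

100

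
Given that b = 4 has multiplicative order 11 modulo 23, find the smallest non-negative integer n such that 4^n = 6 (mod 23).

Successive powers of 4 modulo 23:
  4^0=1  4^1=4  4^2=16  4^3=18  4^4=3  4^5=12
  4^6=2  4^7=8  4^8=9  4^9=13  4^10=6
So 4^10 ≡ 6 (mod 23), giving n = 10.

10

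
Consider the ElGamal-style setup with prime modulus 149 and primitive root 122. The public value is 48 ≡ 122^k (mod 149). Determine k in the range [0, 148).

101

Baby-step giant-step with m = ceil(sqrt(148)) = 13.
Baby table (122^j mod 149 for j=0..12):
  0:1  1:122  2:133  3:134  4:107  5:91  6:76  7:34
  8:125  9:52  10:86  11:62  12:114
Giant step factor: 122^(-13) ≡ 38 (mod 149).
Scan 48·38^i mod 149 for i = 0, 1, …:
  i=0: 48   i=1: 36   i=2: 27   i=3: 132
  i=4: 99   i=5: 37   i=6: 65   i=7: 86
Match at i=7, j=10: k = 7·13 + 10 = 101.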